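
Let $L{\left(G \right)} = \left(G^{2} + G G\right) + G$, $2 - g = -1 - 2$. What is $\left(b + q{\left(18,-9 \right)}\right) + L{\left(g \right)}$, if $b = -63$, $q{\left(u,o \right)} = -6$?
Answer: $-14$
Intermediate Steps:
$g = 5$ ($g = 2 - \left(-1 - 2\right) = 2 - -3 = 2 + 3 = 5$)
$L{\left(G \right)} = G + 2 G^{2}$ ($L{\left(G \right)} = \left(G^{2} + G^{2}\right) + G = 2 G^{2} + G = G + 2 G^{2}$)
$\left(b + q{\left(18,-9 \right)}\right) + L{\left(g \right)} = \left(-63 - 6\right) + 5 \left(1 + 2 \cdot 5\right) = -69 + 5 \left(1 + 10\right) = -69 + 5 \cdot 11 = -69 + 55 = -14$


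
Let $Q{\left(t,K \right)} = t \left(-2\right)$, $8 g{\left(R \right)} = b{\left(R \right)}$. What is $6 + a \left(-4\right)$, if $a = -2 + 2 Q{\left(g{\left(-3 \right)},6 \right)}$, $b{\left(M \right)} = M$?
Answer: $8$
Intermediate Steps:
$g{\left(R \right)} = \frac{R}{8}$
$Q{\left(t,K \right)} = - 2 t$
$a = - \frac{1}{2}$ ($a = -2 + 2 \left(- 2 \cdot \frac{1}{8} \left(-3\right)\right) = -2 + 2 \left(\left(-2\right) \left(- \frac{3}{8}\right)\right) = -2 + 2 \cdot \frac{3}{4} = -2 + \frac{3}{2} = - \frac{1}{2} \approx -0.5$)
$6 + a \left(-4\right) = 6 - -2 = 6 + 2 = 8$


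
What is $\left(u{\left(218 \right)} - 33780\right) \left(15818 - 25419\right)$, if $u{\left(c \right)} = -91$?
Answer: $325195471$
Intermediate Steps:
$\left(u{\left(218 \right)} - 33780\right) \left(15818 - 25419\right) = \left(-91 - 33780\right) \left(15818 - 25419\right) = \left(-33871\right) \left(-9601\right) = 325195471$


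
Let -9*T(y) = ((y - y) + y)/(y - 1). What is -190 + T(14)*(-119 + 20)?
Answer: -2316/13 ≈ -178.15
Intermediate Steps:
T(y) = -y/(9*(-1 + y)) (T(y) = -((y - y) + y)/(9*(y - 1)) = -(0 + y)/(9*(-1 + y)) = -y/(9*(-1 + y)))
-190 + T(14)*(-119 + 20) = -190 + (-1*14/(-9 + 9*14))*(-119 + 20) = -190 - 1*14/(-9 + 126)*(-99) = -190 - 1*14/117*(-99) = -190 - 1*14*1/117*(-99) = -190 - 14/117*(-99) = -190 + 154/13 = -2316/13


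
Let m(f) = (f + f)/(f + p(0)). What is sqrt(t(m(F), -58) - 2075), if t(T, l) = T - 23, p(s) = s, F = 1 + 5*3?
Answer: 4*I*sqrt(131) ≈ 45.782*I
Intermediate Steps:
F = 16 (F = 1 + 15 = 16)
m(f) = 2 (m(f) = (f + f)/(f + 0) = (2*f)/f = 2)
t(T, l) = -23 + T
sqrt(t(m(F), -58) - 2075) = sqrt((-23 + 2) - 2075) = sqrt(-21 - 2075) = sqrt(-2096) = 4*I*sqrt(131)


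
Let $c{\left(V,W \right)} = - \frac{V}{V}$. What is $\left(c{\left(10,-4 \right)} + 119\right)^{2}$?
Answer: $13924$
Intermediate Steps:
$c{\left(V,W \right)} = -1$ ($c{\left(V,W \right)} = \left(-1\right) 1 = -1$)
$\left(c{\left(10,-4 \right)} + 119\right)^{2} = \left(-1 + 119\right)^{2} = 118^{2} = 13924$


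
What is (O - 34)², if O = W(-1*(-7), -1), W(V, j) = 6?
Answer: 784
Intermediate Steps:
O = 6
(O - 34)² = (6 - 34)² = (-28)² = 784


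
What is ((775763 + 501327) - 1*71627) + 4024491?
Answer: 5229954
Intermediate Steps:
((775763 + 501327) - 1*71627) + 4024491 = (1277090 - 71627) + 4024491 = 1205463 + 4024491 = 5229954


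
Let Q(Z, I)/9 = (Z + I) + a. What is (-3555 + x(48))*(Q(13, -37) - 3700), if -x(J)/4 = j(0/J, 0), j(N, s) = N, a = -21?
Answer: 14593275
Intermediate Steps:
x(J) = 0 (x(J) = -0/J = -4*0 = 0)
Q(Z, I) = -189 + 9*I + 9*Z (Q(Z, I) = 9*((Z + I) - 21) = 9*((I + Z) - 21) = 9*(-21 + I + Z) = -189 + 9*I + 9*Z)
(-3555 + x(48))*(Q(13, -37) - 3700) = (-3555 + 0)*((-189 + 9*(-37) + 9*13) - 3700) = -3555*((-189 - 333 + 117) - 3700) = -3555*(-405 - 3700) = -3555*(-4105) = 14593275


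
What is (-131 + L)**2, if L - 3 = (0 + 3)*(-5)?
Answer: 20449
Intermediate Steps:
L = -12 (L = 3 + (0 + 3)*(-5) = 3 + 3*(-5) = 3 - 15 = -12)
(-131 + L)**2 = (-131 - 12)**2 = (-143)**2 = 20449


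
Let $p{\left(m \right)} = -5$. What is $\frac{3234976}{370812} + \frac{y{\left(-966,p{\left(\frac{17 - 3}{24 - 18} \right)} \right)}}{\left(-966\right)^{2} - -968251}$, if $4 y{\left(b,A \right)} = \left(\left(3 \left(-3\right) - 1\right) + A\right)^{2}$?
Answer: $\frac{6151026869407}{705064532484} \approx 8.7241$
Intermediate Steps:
$y{\left(b,A \right)} = \frac{\left(-10 + A\right)^{2}}{4}$ ($y{\left(b,A \right)} = \frac{\left(\left(3 \left(-3\right) - 1\right) + A\right)^{2}}{4} = \frac{\left(\left(-9 - 1\right) + A\right)^{2}}{4} = \frac{\left(-10 + A\right)^{2}}{4}$)
$\frac{3234976}{370812} + \frac{y{\left(-966,p{\left(\frac{17 - 3}{24 - 18} \right)} \right)}}{\left(-966\right)^{2} - -968251} = \frac{3234976}{370812} + \frac{\frac{1}{4} \left(-10 - 5\right)^{2}}{\left(-966\right)^{2} - -968251} = 3234976 \cdot \frac{1}{370812} + \frac{\frac{1}{4} \left(-15\right)^{2}}{933156 + 968251} = \frac{808744}{92703} + \frac{\frac{1}{4} \cdot 225}{1901407} = \frac{808744}{92703} + \frac{225}{4} \cdot \frac{1}{1901407} = \frac{808744}{92703} + \frac{225}{7605628} = \frac{6151026869407}{705064532484}$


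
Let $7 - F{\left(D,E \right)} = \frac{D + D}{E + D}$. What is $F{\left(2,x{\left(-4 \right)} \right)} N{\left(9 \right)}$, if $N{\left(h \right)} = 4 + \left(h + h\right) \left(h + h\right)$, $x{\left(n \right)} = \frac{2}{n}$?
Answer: $\frac{4264}{3} \approx 1421.3$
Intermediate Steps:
$F{\left(D,E \right)} = 7 - \frac{2 D}{D + E}$ ($F{\left(D,E \right)} = 7 - \frac{D + D}{E + D} = 7 - \frac{2 D}{D + E}$)
$N{\left(h \right)} = 4 + 4 h^{2}$ ($N{\left(h \right)} = 4 + 2 h 2 h = 4 + 4 h^{2}$)
$F{\left(2,x{\left(-4 \right)} \right)} N{\left(9 \right)} = \frac{5 \cdot 2 + 7 \frac{2}{-4}}{2 + \frac{2}{-4}} \left(4 + 4 \cdot 9^{2}\right) = \frac{10 + 7 \cdot 2 \left(- \frac{1}{4}\right)}{2 + 2 \left(- \frac{1}{4}\right)} \left(4 + 4 \cdot 81\right) = \frac{10 + 7 \left(- \frac{1}{2}\right)}{2 - \frac{1}{2}} \left(4 + 324\right) = \frac{10 - \frac{7}{2}}{\frac{3}{2}} \cdot 328 = \frac{2}{3} \cdot \frac{13}{2} \cdot 328 = \frac{13}{3} \cdot 328 = \frac{4264}{3}$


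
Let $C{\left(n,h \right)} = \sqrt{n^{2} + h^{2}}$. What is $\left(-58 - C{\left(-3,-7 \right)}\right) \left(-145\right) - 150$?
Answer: $8260 + 145 \sqrt{58} \approx 9364.3$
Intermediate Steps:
$C{\left(n,h \right)} = \sqrt{h^{2} + n^{2}}$
$\left(-58 - C{\left(-3,-7 \right)}\right) \left(-145\right) - 150 = \left(-58 - \sqrt{\left(-7\right)^{2} + \left(-3\right)^{2}}\right) \left(-145\right) - 150 = \left(-58 - \sqrt{49 + 9}\right) \left(-145\right) - 150 = \left(-58 - \sqrt{58}\right) \left(-145\right) - 150 = \left(8410 + 145 \sqrt{58}\right) - 150 = 8260 + 145 \sqrt{58}$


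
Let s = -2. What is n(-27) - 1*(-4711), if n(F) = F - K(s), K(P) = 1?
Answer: 4683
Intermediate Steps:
n(F) = -1 + F (n(F) = F - 1*1 = F - 1 = -1 + F)
n(-27) - 1*(-4711) = (-1 - 27) - 1*(-4711) = -28 + 4711 = 4683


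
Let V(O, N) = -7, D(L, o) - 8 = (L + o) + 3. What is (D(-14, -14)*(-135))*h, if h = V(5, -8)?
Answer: -16065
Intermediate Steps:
D(L, o) = 11 + L + o (D(L, o) = 8 + ((L + o) + 3) = 8 + (3 + L + o) = 11 + L + o)
h = -7
(D(-14, -14)*(-135))*h = ((11 - 14 - 14)*(-135))*(-7) = -17*(-135)*(-7) = 2295*(-7) = -16065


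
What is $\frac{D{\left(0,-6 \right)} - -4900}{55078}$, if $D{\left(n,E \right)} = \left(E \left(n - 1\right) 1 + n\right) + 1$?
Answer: $\frac{4907}{55078} \approx 0.089092$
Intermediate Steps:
$D{\left(n,E \right)} = 1 + n + E \left(-1 + n\right)$ ($D{\left(n,E \right)} = \left(E \left(n - 1\right) 1 + n\right) + 1 = \left(E \left(-1 + n\right) 1 + n\right) + 1 = \left(E \left(-1 + n\right) + n\right) + 1 = \left(n + E \left(-1 + n\right)\right) + 1 = 1 + n + E \left(-1 + n\right)$)
$\frac{D{\left(0,-6 \right)} - -4900}{55078} = \frac{\left(1 + 0 - -6 - 0\right) - -4900}{55078} = \left(\left(1 + 0 + 6 + 0\right) + 4900\right) \frac{1}{55078} = \left(7 + 4900\right) \frac{1}{55078} = 4907 \cdot \frac{1}{55078} = \frac{4907}{55078}$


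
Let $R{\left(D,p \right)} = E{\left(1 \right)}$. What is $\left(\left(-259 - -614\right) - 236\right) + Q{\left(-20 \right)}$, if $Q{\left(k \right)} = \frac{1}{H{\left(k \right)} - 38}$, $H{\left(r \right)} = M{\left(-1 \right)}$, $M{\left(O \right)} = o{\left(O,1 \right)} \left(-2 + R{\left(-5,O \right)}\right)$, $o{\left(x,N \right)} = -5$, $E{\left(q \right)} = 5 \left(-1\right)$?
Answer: $\frac{356}{3} \approx 118.67$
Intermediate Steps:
$E{\left(q \right)} = -5$
$R{\left(D,p \right)} = -5$
$M{\left(O \right)} = 35$ ($M{\left(O \right)} = - 5 \left(-2 - 5\right) = \left(-5\right) \left(-7\right) = 35$)
$H{\left(r \right)} = 35$
$Q{\left(k \right)} = - \frac{1}{3}$ ($Q{\left(k \right)} = \frac{1}{35 - 38} = \frac{1}{-3} = - \frac{1}{3}$)
$\left(\left(-259 - -614\right) - 236\right) + Q{\left(-20 \right)} = \left(\left(-259 - -614\right) - 236\right) - \frac{1}{3} = \left(\left(-259 + 614\right) - 236\right) - \frac{1}{3} = \left(355 - 236\right) - \frac{1}{3} = 119 - \frac{1}{3} = \frac{356}{3}$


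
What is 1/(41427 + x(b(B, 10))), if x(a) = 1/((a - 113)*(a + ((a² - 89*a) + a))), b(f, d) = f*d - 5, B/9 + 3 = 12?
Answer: 399969080/16569519077161 ≈ 2.4139e-5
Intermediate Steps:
B = 81 (B = -27 + 9*12 = -27 + 108 = 81)
b(f, d) = -5 + d*f (b(f, d) = d*f - 5 = -5 + d*f)
x(a) = 1/((-113 + a)*(a² - 87*a)) (x(a) = 1/((-113 + a)*(a + (a² - 88*a))) = 1/((-113 + a)*(a² - 87*a)))
1/(41427 + x(b(B, 10))) = 1/(41427 + 1/((-5 + 10*81)*(9831 + (-5 + 10*81)² - 200*(-5 + 10*81)))) = 1/(41427 + 1/((-5 + 810)*(9831 + (-5 + 810)² - 200*(-5 + 810)))) = 1/(41427 + 1/(805*(9831 + 805² - 200*805))) = 1/(41427 + 1/(805*(9831 + 648025 - 161000))) = 1/(41427 + (1/805)/496856) = 1/(41427 + (1/805)*(1/496856)) = 1/(41427 + 1/399969080) = 1/(16569519077161/399969080) = 399969080/16569519077161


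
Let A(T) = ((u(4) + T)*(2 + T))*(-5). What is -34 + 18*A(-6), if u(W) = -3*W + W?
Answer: -5074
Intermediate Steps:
u(W) = -2*W
A(T) = -5*(-8 + T)*(2 + T) (A(T) = ((-2*4 + T)*(2 + T))*(-5) = ((-8 + T)*(2 + T))*(-5) = -5*(-8 + T)*(2 + T))
-34 + 18*A(-6) = -34 + 18*(80 - 5*(-6)**2 + 30*(-6)) = -34 + 18*(80 - 5*36 - 180) = -34 + 18*(80 - 180 - 180) = -34 + 18*(-280) = -34 - 5040 = -5074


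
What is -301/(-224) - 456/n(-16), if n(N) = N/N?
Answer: -14549/32 ≈ -454.66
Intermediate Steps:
n(N) = 1
-301/(-224) - 456/n(-16) = -301/(-224) - 456/1 = -301*(-1/224) - 456*1 = 43/32 - 456 = -14549/32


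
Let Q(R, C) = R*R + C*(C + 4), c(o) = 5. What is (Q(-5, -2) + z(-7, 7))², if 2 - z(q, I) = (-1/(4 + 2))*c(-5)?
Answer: 20449/36 ≈ 568.03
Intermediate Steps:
z(q, I) = 17/6 (z(q, I) = 2 - (-1/(4 + 2))*5 = 2 - (-1/6)*5 = 2 - (-1*⅙)*5 = 2 - (-1)*5/6 = 2 - 1*(-⅚) = 2 + ⅚ = 17/6)
Q(R, C) = R² + C*(4 + C)
(Q(-5, -2) + z(-7, 7))² = (((-2)² + (-5)² + 4*(-2)) + 17/6)² = ((4 + 25 - 8) + 17/6)² = (21 + 17/6)² = (143/6)² = 20449/36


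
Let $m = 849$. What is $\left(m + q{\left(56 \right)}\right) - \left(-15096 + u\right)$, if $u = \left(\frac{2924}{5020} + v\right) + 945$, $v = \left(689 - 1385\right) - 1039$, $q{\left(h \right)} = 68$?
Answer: $\frac{21087034}{1255} \approx 16802.0$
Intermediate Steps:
$v = -1735$ ($v = -696 - 1039 = -1735$)
$u = - \frac{990719}{1255}$ ($u = \left(\frac{2924}{5020} - 1735\right) + 945 = \left(2924 \cdot \frac{1}{5020} - 1735\right) + 945 = \left(\frac{731}{1255} - 1735\right) + 945 = - \frac{2176694}{1255} + 945 = - \frac{990719}{1255} \approx -789.42$)
$\left(m + q{\left(56 \right)}\right) - \left(-15096 + u\right) = \left(849 + 68\right) + \left(15096 - - \frac{990719}{1255}\right) = 917 + \left(15096 + \frac{990719}{1255}\right) = 917 + \frac{19936199}{1255} = \frac{21087034}{1255}$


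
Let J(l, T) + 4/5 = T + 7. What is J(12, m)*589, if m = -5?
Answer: 3534/5 ≈ 706.80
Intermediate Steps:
J(l, T) = 31/5 + T (J(l, T) = -⅘ + (T + 7) = -⅘ + (7 + T) = 31/5 + T)
J(12, m)*589 = (31/5 - 5)*589 = (6/5)*589 = 3534/5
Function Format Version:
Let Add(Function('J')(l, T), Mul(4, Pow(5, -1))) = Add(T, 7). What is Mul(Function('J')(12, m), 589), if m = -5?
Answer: Rational(3534, 5) ≈ 706.80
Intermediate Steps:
Function('J')(l, T) = Add(Rational(31, 5), T) (Function('J')(l, T) = Add(Rational(-4, 5), Add(T, 7)) = Add(Rational(-4, 5), Add(7, T)) = Add(Rational(31, 5), T))
Mul(Function('J')(12, m), 589) = Mul(Add(Rational(31, 5), -5), 589) = Mul(Rational(6, 5), 589) = Rational(3534, 5)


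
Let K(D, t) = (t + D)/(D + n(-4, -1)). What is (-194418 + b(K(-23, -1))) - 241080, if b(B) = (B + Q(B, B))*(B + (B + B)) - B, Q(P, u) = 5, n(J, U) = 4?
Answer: -157206666/361 ≈ -4.3548e+5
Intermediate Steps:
K(D, t) = (D + t)/(4 + D) (K(D, t) = (t + D)/(D + 4) = (D + t)/(4 + D))
b(B) = -B + 3*B*(5 + B) (b(B) = (B + 5)*(B + (B + B)) - B = (5 + B)*(B + 2*B) - B = (5 + B)*(3*B) - B = 3*B*(5 + B) - B = -B + 3*B*(5 + B))
(-194418 + b(K(-23, -1))) - 241080 = (-194418 + ((-23 - 1)/(4 - 23))*(14 + 3*((-23 - 1)/(4 - 23)))) - 241080 = (-194418 + (-24/(-19))*(14 + 3*(-24/(-19)))) - 241080 = (-194418 + (-1/19*(-24))*(14 + 3*(-1/19*(-24)))) - 241080 = (-194418 + 24*(14 + 3*(24/19))/19) - 241080 = (-194418 + 24*(14 + 72/19)/19) - 241080 = (-194418 + (24/19)*(338/19)) - 241080 = (-194418 + 8112/361) - 241080 = -70176786/361 - 241080 = -157206666/361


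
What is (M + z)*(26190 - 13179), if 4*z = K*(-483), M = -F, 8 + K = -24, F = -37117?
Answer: 533203791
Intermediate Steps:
K = -32 (K = -8 - 24 = -32)
M = 37117 (M = -1*(-37117) = 37117)
z = 3864 (z = (-32*(-483))/4 = (1/4)*15456 = 3864)
(M + z)*(26190 - 13179) = (37117 + 3864)*(26190 - 13179) = 40981*13011 = 533203791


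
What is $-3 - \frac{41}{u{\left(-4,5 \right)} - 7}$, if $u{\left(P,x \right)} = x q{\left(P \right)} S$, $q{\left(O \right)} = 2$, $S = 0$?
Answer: $\frac{20}{7} \approx 2.8571$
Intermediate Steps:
$u{\left(P,x \right)} = 0$ ($u{\left(P,x \right)} = x 2 \cdot 0 = 2 x 0 = 0$)
$-3 - \frac{41}{u{\left(-4,5 \right)} - 7} = -3 - \frac{41}{0 - 7} = -3 - \frac{41}{-7} = -3 - - \frac{41}{7} = -3 + \frac{41}{7} = \frac{20}{7}$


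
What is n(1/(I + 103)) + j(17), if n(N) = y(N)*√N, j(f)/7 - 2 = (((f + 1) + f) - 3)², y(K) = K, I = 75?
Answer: 7182 + √178/31684 ≈ 7182.0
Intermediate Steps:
j(f) = 14 + 7*(-2 + 2*f)² (j(f) = 14 + 7*(((f + 1) + f) - 3)² = 14 + 7*(((1 + f) + f) - 3)² = 14 + 7*((1 + 2*f) - 3)² = 14 + 7*(-2 + 2*f)²)
n(N) = N^(3/2) (n(N) = N*√N = N^(3/2))
n(1/(I + 103)) + j(17) = (1/(75 + 103))^(3/2) + (14 + 28*(-1 + 17)²) = (1/178)^(3/2) + (14 + 28*16²) = (1/178)^(3/2) + (14 + 28*256) = √178/31684 + (14 + 7168) = √178/31684 + 7182 = 7182 + √178/31684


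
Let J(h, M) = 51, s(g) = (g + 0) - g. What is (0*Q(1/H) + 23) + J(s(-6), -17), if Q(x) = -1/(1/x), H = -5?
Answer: 74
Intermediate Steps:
Q(x) = -x
s(g) = 0 (s(g) = g - g = 0)
(0*Q(1/H) + 23) + J(s(-6), -17) = (0*(-1/(-5)) + 23) + 51 = (0*(-1*(-1/5)) + 23) + 51 = (0*(1/5) + 23) + 51 = (0 + 23) + 51 = 23 + 51 = 74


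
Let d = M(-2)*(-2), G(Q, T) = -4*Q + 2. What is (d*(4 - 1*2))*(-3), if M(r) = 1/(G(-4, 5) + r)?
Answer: ¾ ≈ 0.75000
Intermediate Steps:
G(Q, T) = 2 - 4*Q
M(r) = 1/(18 + r) (M(r) = 1/((2 - 4*(-4)) + r) = 1/((2 + 16) + r) = 1/(18 + r))
d = -⅛ (d = -2/(18 - 2) = -2/16 = (1/16)*(-2) = -⅛ ≈ -0.12500)
(d*(4 - 1*2))*(-3) = -(4 - 1*2)/8*(-3) = -(4 - 2)/8*(-3) = -⅛*2*(-3) = -¼*(-3) = ¾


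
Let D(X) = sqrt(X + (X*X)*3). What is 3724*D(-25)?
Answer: 18620*sqrt(74) ≈ 1.6018e+5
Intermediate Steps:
D(X) = sqrt(X + 3*X**2) (D(X) = sqrt(X + X**2*3) = sqrt(X + 3*X**2))
3724*D(-25) = 3724*sqrt(-25*(1 + 3*(-25))) = 3724*sqrt(-25*(1 - 75)) = 3724*sqrt(-25*(-74)) = 3724*sqrt(1850) = 3724*(5*sqrt(74)) = 18620*sqrt(74)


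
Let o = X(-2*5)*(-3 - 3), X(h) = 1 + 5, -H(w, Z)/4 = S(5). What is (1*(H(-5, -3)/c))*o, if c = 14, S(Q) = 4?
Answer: 288/7 ≈ 41.143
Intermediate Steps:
H(w, Z) = -16 (H(w, Z) = -4*4 = -16)
X(h) = 6
o = -36 (o = 6*(-3 - 3) = 6*(-6) = -36)
(1*(H(-5, -3)/c))*o = (1*(-16/14))*(-36) = (1*(-16*1/14))*(-36) = (1*(-8/7))*(-36) = -8/7*(-36) = 288/7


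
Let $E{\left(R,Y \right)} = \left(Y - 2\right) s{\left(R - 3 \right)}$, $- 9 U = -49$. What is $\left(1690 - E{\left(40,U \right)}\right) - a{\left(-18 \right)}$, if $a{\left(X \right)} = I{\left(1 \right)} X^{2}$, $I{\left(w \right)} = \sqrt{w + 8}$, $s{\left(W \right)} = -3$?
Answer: $\frac{2185}{3} \approx 728.33$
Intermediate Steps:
$U = \frac{49}{9}$ ($U = \left(- \frac{1}{9}\right) \left(-49\right) = \frac{49}{9} \approx 5.4444$)
$I{\left(w \right)} = \sqrt{8 + w}$
$a{\left(X \right)} = 3 X^{2}$ ($a{\left(X \right)} = \sqrt{8 + 1} X^{2} = \sqrt{9} X^{2} = 3 X^{2}$)
$E{\left(R,Y \right)} = 6 - 3 Y$ ($E{\left(R,Y \right)} = \left(Y - 2\right) \left(-3\right) = \left(-2 + Y\right) \left(-3\right) = 6 - 3 Y$)
$\left(1690 - E{\left(40,U \right)}\right) - a{\left(-18 \right)} = \left(1690 - \left(6 - \frac{49}{3}\right)\right) - 3 \left(-18\right)^{2} = \left(1690 - \left(6 - \frac{49}{3}\right)\right) - 3 \cdot 324 = \left(1690 - - \frac{31}{3}\right) - 972 = \left(1690 + \frac{31}{3}\right) - 972 = \frac{5101}{3} - 972 = \frac{2185}{3}$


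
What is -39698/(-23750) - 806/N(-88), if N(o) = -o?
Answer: -3912269/522500 ≈ -7.4876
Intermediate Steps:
-39698/(-23750) - 806/N(-88) = -39698/(-23750) - 806/((-1*(-88))) = -39698*(-1/23750) - 806/88 = 19849/11875 - 806*1/88 = 19849/11875 - 403/44 = -3912269/522500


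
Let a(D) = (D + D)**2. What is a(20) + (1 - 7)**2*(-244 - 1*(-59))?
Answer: -5060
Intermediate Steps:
a(D) = 4*D**2 (a(D) = (2*D)**2 = 4*D**2)
a(20) + (1 - 7)**2*(-244 - 1*(-59)) = 4*20**2 + (1 - 7)**2*(-244 - 1*(-59)) = 4*400 + (-6)**2*(-244 + 59) = 1600 + 36*(-185) = 1600 - 6660 = -5060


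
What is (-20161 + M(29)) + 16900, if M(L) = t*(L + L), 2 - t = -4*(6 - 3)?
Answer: -2449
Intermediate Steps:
t = 14 (t = 2 - (-4)*(6 - 3) = 2 - (-4)*3 = 2 - 1*(-12) = 2 + 12 = 14)
M(L) = 28*L (M(L) = 14*(L + L) = 14*(2*L) = 28*L)
(-20161 + M(29)) + 16900 = (-20161 + 28*29) + 16900 = (-20161 + 812) + 16900 = -19349 + 16900 = -2449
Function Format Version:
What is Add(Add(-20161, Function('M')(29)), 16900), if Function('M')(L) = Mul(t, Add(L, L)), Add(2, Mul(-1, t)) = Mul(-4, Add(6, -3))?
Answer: -2449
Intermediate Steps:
t = 14 (t = Add(2, Mul(-1, Mul(-4, Add(6, -3)))) = Add(2, Mul(-1, Mul(-4, 3))) = Add(2, Mul(-1, -12)) = Add(2, 12) = 14)
Function('M')(L) = Mul(28, L) (Function('M')(L) = Mul(14, Add(L, L)) = Mul(14, Mul(2, L)) = Mul(28, L))
Add(Add(-20161, Function('M')(29)), 16900) = Add(Add(-20161, Mul(28, 29)), 16900) = Add(Add(-20161, 812), 16900) = Add(-19349, 16900) = -2449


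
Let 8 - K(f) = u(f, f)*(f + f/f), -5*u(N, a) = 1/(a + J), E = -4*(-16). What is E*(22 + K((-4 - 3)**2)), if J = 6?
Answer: 21248/11 ≈ 1931.6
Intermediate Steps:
E = 64
u(N, a) = -1/(5*(6 + a)) (u(N, a) = -1/(5*(a + 6)) = -1/(5*(6 + a)))
K(f) = 8 + (1 + f)/(30 + 5*f) (K(f) = 8 - (-1/(30 + 5*f))*(f + f/f) = 8 - (-1/(30 + 5*f))*(f + 1) = 8 - (-1/(30 + 5*f))*(1 + f) = 8 - (-1)*(1 + f)/(30 + 5*f) = 8 + (1 + f)/(30 + 5*f))
E*(22 + K((-4 - 3)**2)) = 64*(22 + (241 + 41*(-4 - 3)**2)/(5*(6 + (-4 - 3)**2))) = 64*(22 + (241 + 41*(-7)**2)/(5*(6 + (-7)**2))) = 64*(22 + (241 + 41*49)/(5*(6 + 49))) = 64*(22 + (1/5)*(241 + 2009)/55) = 64*(22 + (1/5)*(1/55)*2250) = 64*(22 + 90/11) = 64*(332/11) = 21248/11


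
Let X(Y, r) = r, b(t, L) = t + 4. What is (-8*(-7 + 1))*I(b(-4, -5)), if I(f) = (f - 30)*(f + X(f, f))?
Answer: 0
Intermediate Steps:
b(t, L) = 4 + t
I(f) = 2*f*(-30 + f) (I(f) = (f - 30)*(f + f) = (-30 + f)*(2*f) = 2*f*(-30 + f))
(-8*(-7 + 1))*I(b(-4, -5)) = (-8*(-7 + 1))*(2*(4 - 4)*(-30 + (4 - 4))) = (-8*(-6))*(2*0*(-30 + 0)) = 48*(2*0*(-30)) = 48*0 = 0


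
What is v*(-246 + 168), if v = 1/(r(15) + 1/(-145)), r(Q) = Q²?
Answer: -5655/16312 ≈ -0.34668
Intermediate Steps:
v = 145/32624 (v = 1/(15² + 1/(-145)) = 1/(225 - 1/145) = 1/(32624/145) = 145/32624 ≈ 0.0044446)
v*(-246 + 168) = 145*(-246 + 168)/32624 = (145/32624)*(-78) = -5655/16312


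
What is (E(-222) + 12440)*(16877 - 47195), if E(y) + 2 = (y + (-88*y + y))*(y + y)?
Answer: 256623982380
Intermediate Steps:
E(y) = -2 - 172*y**2 (E(y) = -2 + (y + (-88*y + y))*(y + y) = -2 + (y - 87*y)*(2*y) = -2 + (-86*y)*(2*y) = -2 - 172*y**2)
(E(-222) + 12440)*(16877 - 47195) = ((-2 - 172*(-222)**2) + 12440)*(16877 - 47195) = ((-2 - 172*49284) + 12440)*(-30318) = ((-2 - 8476848) + 12440)*(-30318) = (-8476850 + 12440)*(-30318) = -8464410*(-30318) = 256623982380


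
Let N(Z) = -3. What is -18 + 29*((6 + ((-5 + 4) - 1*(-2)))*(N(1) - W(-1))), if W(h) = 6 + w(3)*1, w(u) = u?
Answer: -2454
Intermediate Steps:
W(h) = 9 (W(h) = 6 + 3*1 = 6 + 3 = 9)
-18 + 29*((6 + ((-5 + 4) - 1*(-2)))*(N(1) - W(-1))) = -18 + 29*((6 + ((-5 + 4) - 1*(-2)))*(-3 - 1*9)) = -18 + 29*((6 + (-1 + 2))*(-3 - 9)) = -18 + 29*((6 + 1)*(-12)) = -18 + 29*(7*(-12)) = -18 + 29*(-84) = -18 - 2436 = -2454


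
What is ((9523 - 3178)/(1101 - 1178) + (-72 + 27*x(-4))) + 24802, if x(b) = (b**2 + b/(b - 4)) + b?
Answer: 3847705/154 ≈ 24985.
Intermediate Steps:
x(b) = b + b**2 + b/(-4 + b) (x(b) = (b**2 + b/(-4 + b)) + b = b + b**2 + b/(-4 + b))
((9523 - 3178)/(1101 - 1178) + (-72 + 27*x(-4))) + 24802 = ((9523 - 3178)/(1101 - 1178) + (-72 + 27*(-4*(-3 + (-4)**2 - 3*(-4))/(-4 - 4)))) + 24802 = (6345/(-77) + (-72 + 27*(-4*(-3 + 16 + 12)/(-8)))) + 24802 = (6345*(-1/77) + (-72 + 27*(-4*(-1/8)*25))) + 24802 = (-6345/77 + (-72 + 27*(25/2))) + 24802 = (-6345/77 + (-72 + 675/2)) + 24802 = (-6345/77 + 531/2) + 24802 = 28197/154 + 24802 = 3847705/154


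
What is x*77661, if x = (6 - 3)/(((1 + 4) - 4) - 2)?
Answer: -232983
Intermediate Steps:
x = -3 (x = 3/((5 - 4) - 2) = 3/(1 - 2) = 3/(-1) = 3*(-1) = -3)
x*77661 = -3*77661 = -232983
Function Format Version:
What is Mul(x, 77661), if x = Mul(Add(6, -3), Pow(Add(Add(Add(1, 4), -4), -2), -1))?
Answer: -232983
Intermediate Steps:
x = -3 (x = Mul(3, Pow(Add(Add(5, -4), -2), -1)) = Mul(3, Pow(Add(1, -2), -1)) = Mul(3, Pow(-1, -1)) = Mul(3, -1) = -3)
Mul(x, 77661) = Mul(-3, 77661) = -232983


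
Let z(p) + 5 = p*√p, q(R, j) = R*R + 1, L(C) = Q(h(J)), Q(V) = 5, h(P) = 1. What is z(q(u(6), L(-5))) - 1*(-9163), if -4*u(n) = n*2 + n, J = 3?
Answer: 9158 + 85*√85/8 ≈ 9256.0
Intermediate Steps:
u(n) = -3*n/4 (u(n) = -(n*2 + n)/4 = -(2*n + n)/4 = -3*n/4)
L(C) = 5
q(R, j) = 1 + R² (q(R, j) = R² + 1 = 1 + R²)
z(p) = -5 + p^(3/2) (z(p) = -5 + p*√p = -5 + p^(3/2))
z(q(u(6), L(-5))) - 1*(-9163) = (-5 + (1 + (-¾*6)²)^(3/2)) - 1*(-9163) = (-5 + (1 + (-9/2)²)^(3/2)) + 9163 = (-5 + (1 + 81/4)^(3/2)) + 9163 = (-5 + (85/4)^(3/2)) + 9163 = (-5 + 85*√85/8) + 9163 = 9158 + 85*√85/8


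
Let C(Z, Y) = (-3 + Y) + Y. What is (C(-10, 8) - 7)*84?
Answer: 504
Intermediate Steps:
C(Z, Y) = -3 + 2*Y
(C(-10, 8) - 7)*84 = ((-3 + 2*8) - 7)*84 = ((-3 + 16) - 7)*84 = (13 - 7)*84 = 6*84 = 504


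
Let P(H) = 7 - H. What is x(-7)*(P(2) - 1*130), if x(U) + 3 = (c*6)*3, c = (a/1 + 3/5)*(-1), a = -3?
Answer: -5025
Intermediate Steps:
c = 12/5 (c = (-3/1 + 3/5)*(-1) = (-3*1 + 3*(1/5))*(-1) = (-3 + 3/5)*(-1) = -12/5*(-1) = 12/5 ≈ 2.4000)
x(U) = 201/5 (x(U) = -3 + ((12/5)*6)*3 = -3 + (72/5)*3 = -3 + 216/5 = 201/5)
x(-7)*(P(2) - 1*130) = 201*((7 - 1*2) - 1*130)/5 = 201*((7 - 2) - 130)/5 = 201*(5 - 130)/5 = (201/5)*(-125) = -5025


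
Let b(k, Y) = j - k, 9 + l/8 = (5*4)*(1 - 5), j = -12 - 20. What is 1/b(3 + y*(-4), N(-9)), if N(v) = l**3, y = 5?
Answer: -1/15 ≈ -0.066667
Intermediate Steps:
j = -32
l = -712 (l = -72 + 8*((5*4)*(1 - 5)) = -72 + 8*(20*(-4)) = -72 + 8*(-80) = -72 - 640 = -712)
N(v) = -360944128 (N(v) = (-712)**3 = -360944128)
b(k, Y) = -32 - k
1/b(3 + y*(-4), N(-9)) = 1/(-32 - (3 + 5*(-4))) = 1/(-32 - (3 - 20)) = 1/(-32 - 1*(-17)) = 1/(-32 + 17) = 1/(-15) = -1/15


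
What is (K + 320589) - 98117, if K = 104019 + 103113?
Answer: 429604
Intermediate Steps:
K = 207132
(K + 320589) - 98117 = (207132 + 320589) - 98117 = 527721 - 98117 = 429604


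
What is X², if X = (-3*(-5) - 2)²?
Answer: 28561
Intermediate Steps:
X = 169 (X = (15 - 2)² = 13² = 169)
X² = 169² = 28561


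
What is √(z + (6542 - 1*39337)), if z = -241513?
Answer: 2*I*√68577 ≈ 523.74*I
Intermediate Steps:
√(z + (6542 - 1*39337)) = √(-241513 + (6542 - 1*39337)) = √(-241513 + (6542 - 39337)) = √(-241513 - 32795) = √(-274308) = 2*I*√68577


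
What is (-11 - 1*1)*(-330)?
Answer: 3960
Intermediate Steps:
(-11 - 1*1)*(-330) = (-11 - 1)*(-330) = -12*(-330) = 3960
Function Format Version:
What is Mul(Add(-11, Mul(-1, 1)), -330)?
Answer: 3960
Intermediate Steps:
Mul(Add(-11, Mul(-1, 1)), -330) = Mul(Add(-11, -1), -330) = Mul(-12, -330) = 3960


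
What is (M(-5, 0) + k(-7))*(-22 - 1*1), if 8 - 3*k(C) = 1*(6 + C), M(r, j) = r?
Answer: 46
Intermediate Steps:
k(C) = 2/3 - C/3 (k(C) = 8/3 - (6 + C)/3 = 8/3 + (-2 - C/3) = 2/3 - C/3)
(M(-5, 0) + k(-7))*(-22 - 1*1) = (-5 + (2/3 - 1/3*(-7)))*(-22 - 1*1) = (-5 + (2/3 + 7/3))*(-22 - 1) = (-5 + 3)*(-23) = -2*(-23) = 46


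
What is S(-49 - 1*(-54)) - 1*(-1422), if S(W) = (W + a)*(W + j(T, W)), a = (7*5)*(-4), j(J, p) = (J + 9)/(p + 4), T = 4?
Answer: 552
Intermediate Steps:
j(J, p) = (9 + J)/(4 + p)
a = -140 (a = 35*(-4) = -140)
S(W) = (-140 + W)*(W + 13/(4 + W)) (S(W) = (W - 140)*(W + (9 + 4)/(4 + W)) = (-140 + W)*(W + 13/(4 + W)))
S(-49 - 1*(-54)) - 1*(-1422) = (-1820 + 13*(-49 - 1*(-54)) + (-49 - 1*(-54))*(-140 + (-49 - 1*(-54)))*(4 + (-49 - 1*(-54))))/(4 + (-49 - 1*(-54))) - 1*(-1422) = (-1820 + 13*(-49 + 54) + (-49 + 54)*(-140 + (-49 + 54))*(4 + (-49 + 54)))/(4 + (-49 + 54)) + 1422 = (-1820 + 13*5 + 5*(-140 + 5)*(4 + 5))/(4 + 5) + 1422 = (-1820 + 65 + 5*(-135)*9)/9 + 1422 = (-1820 + 65 - 6075)/9 + 1422 = (1/9)*(-7830) + 1422 = -870 + 1422 = 552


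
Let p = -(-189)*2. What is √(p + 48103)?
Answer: √48481 ≈ 220.18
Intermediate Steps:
p = 378 (p = -1*(-378) = 378)
√(p + 48103) = √(378 + 48103) = √48481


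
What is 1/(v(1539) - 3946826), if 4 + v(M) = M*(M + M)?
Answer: 1/790212 ≈ 1.2655e-6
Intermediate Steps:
v(M) = -4 + 2*M**2 (v(M) = -4 + M*(M + M) = -4 + M*(2*M) = -4 + 2*M**2)
1/(v(1539) - 3946826) = 1/((-4 + 2*1539**2) - 3946826) = 1/((-4 + 2*2368521) - 3946826) = 1/((-4 + 4737042) - 3946826) = 1/(4737038 - 3946826) = 1/790212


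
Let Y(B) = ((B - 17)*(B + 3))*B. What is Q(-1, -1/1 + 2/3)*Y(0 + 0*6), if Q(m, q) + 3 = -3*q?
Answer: 0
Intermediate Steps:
Y(B) = B*(-17 + B)*(3 + B) (Y(B) = ((-17 + B)*(3 + B))*B = B*(-17 + B)*(3 + B))
Q(m, q) = -3 - 3*q
Q(-1, -1/1 + 2/3)*Y(0 + 0*6) = (-3 - 3*(-1/1 + 2/3))*((0 + 0*6)*(-51 + (0 + 0*6)² - 14*(0 + 0*6))) = (-3 - 3*(-1*1 + 2*(⅓)))*((0 + 0)*(-51 + (0 + 0)² - 14*(0 + 0))) = (-3 - 3*(-1 + ⅔))*(0*(-51 + 0² - 14*0)) = (-3 - 3*(-⅓))*(0*(-51 + 0 + 0)) = (-3 + 1)*(0*(-51)) = -2*0 = 0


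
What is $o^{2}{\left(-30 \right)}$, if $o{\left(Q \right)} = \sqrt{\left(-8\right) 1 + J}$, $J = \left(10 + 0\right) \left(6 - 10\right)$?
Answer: $-48$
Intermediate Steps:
$J = -40$ ($J = 10 \left(-4\right) = -40$)
$o{\left(Q \right)} = 4 i \sqrt{3}$ ($o{\left(Q \right)} = \sqrt{\left(-8\right) 1 - 40} = \sqrt{-8 - 40} = \sqrt{-48} = 4 i \sqrt{3}$)
$o^{2}{\left(-30 \right)} = \left(4 i \sqrt{3}\right)^{2} = -48$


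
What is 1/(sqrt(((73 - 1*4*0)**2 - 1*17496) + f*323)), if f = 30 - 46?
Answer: -I*sqrt(17335)/17335 ≈ -0.0075952*I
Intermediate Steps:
f = -16
1/(sqrt(((73 - 1*4*0)**2 - 1*17496) + f*323)) = 1/(sqrt(((73 - 1*4*0)**2 - 1*17496) - 16*323)) = 1/(sqrt(((73 - 4*0)**2 - 17496) - 5168)) = 1/(sqrt(((73 + 0)**2 - 17496) - 5168)) = 1/(sqrt((73**2 - 17496) - 5168)) = 1/(sqrt((5329 - 17496) - 5168)) = 1/(sqrt(-12167 - 5168)) = 1/(sqrt(-17335)) = 1/(I*sqrt(17335)) = -I*sqrt(17335)/17335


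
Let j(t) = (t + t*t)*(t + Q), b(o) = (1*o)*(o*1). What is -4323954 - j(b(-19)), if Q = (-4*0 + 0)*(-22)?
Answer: -51500156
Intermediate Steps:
b(o) = o² (b(o) = o*o = o²)
Q = 0 (Q = (0 + 0)*(-22) = 0*(-22) = 0)
j(t) = t*(t + t²) (j(t) = (t + t*t)*(t + 0) = (t + t²)*t = t*(t + t²))
-4323954 - j(b(-19)) = -4323954 - ((-19)²)²*(1 + (-19)²) = -4323954 - 361²*(1 + 361) = -4323954 - 130321*362 = -4323954 - 1*47176202 = -4323954 - 47176202 = -51500156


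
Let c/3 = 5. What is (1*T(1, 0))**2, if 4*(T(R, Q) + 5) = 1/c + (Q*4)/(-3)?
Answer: 89401/3600 ≈ 24.834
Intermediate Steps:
c = 15 (c = 3*5 = 15)
T(R, Q) = -299/60 - Q/3 (T(R, Q) = -5 + (1/15 + (Q*4)/(-3))/4 = -5 + (1*(1/15) + (4*Q)*(-1/3))/4 = -5 + (1/15 - 4*Q/3)/4 = -5 + (1/60 - Q/3) = -299/60 - Q/3)
(1*T(1, 0))**2 = (1*(-299/60 - 1/3*0))**2 = (1*(-299/60 + 0))**2 = (1*(-299/60))**2 = (-299/60)**2 = 89401/3600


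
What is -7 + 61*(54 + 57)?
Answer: 6764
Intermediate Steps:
-7 + 61*(54 + 57) = -7 + 61*111 = -7 + 6771 = 6764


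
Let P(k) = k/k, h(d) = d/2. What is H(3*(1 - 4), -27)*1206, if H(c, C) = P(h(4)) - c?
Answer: 12060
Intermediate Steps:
h(d) = d/2 (h(d) = d*(½) = d/2)
P(k) = 1
H(c, C) = 1 - c
H(3*(1 - 4), -27)*1206 = (1 - 3*(1 - 4))*1206 = (1 - 3*(-3))*1206 = (1 - 1*(-9))*1206 = (1 + 9)*1206 = 10*1206 = 12060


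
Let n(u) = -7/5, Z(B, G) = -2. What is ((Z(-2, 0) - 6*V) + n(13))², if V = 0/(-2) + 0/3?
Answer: 289/25 ≈ 11.560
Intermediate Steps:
V = 0 (V = 0*(-½) + 0*(⅓) = 0 + 0 = 0)
n(u) = -7/5 (n(u) = -7*⅕ = -7/5)
((Z(-2, 0) - 6*V) + n(13))² = ((-2 - 6*0) - 7/5)² = ((-2 + 0) - 7/5)² = (-2 - 7/5)² = (-17/5)² = 289/25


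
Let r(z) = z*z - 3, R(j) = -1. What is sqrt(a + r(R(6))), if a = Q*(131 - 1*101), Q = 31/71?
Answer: 2*sqrt(13987)/71 ≈ 3.3315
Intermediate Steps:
Q = 31/71 (Q = 31*(1/71) = 31/71 ≈ 0.43662)
r(z) = -3 + z**2 (r(z) = z**2 - 3 = -3 + z**2)
a = 930/71 (a = 31*(131 - 1*101)/71 = 31*(131 - 101)/71 = (31/71)*30 = 930/71 ≈ 13.099)
sqrt(a + r(R(6))) = sqrt(930/71 + (-3 + (-1)**2)) = sqrt(930/71 + (-3 + 1)) = sqrt(930/71 - 2) = sqrt(788/71) = 2*sqrt(13987)/71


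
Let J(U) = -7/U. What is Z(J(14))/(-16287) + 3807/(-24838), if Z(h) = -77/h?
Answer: -65829661/404536506 ≈ -0.16273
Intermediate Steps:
Z(J(14))/(-16287) + 3807/(-24838) = -77/((-7/14))/(-16287) + 3807/(-24838) = -77/((-7*1/14))*(-1/16287) + 3807*(-1/24838) = -77/(-1/2)*(-1/16287) - 3807/24838 = -77*(-2)*(-1/16287) - 3807/24838 = 154*(-1/16287) - 3807/24838 = -154/16287 - 3807/24838 = -65829661/404536506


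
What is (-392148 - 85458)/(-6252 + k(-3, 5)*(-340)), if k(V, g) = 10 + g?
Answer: 79601/1892 ≈ 42.072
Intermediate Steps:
(-392148 - 85458)/(-6252 + k(-3, 5)*(-340)) = (-392148 - 85458)/(-6252 + (10 + 5)*(-340)) = -477606/(-6252 + 15*(-340)) = -477606/(-6252 - 5100) = -477606/(-11352) = -477606*(-1/11352) = 79601/1892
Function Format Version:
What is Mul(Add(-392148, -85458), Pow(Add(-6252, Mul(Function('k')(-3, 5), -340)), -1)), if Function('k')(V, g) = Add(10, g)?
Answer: Rational(79601, 1892) ≈ 42.072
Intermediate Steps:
Mul(Add(-392148, -85458), Pow(Add(-6252, Mul(Function('k')(-3, 5), -340)), -1)) = Mul(Add(-392148, -85458), Pow(Add(-6252, Mul(Add(10, 5), -340)), -1)) = Mul(-477606, Pow(Add(-6252, Mul(15, -340)), -1)) = Mul(-477606, Pow(Add(-6252, -5100), -1)) = Mul(-477606, Pow(-11352, -1)) = Mul(-477606, Rational(-1, 11352)) = Rational(79601, 1892)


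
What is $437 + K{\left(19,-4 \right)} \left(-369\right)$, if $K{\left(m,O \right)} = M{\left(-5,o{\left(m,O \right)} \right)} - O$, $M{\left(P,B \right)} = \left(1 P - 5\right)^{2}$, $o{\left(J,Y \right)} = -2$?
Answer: $-37939$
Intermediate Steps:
$M{\left(P,B \right)} = \left(-5 + P\right)^{2}$ ($M{\left(P,B \right)} = \left(P - 5\right)^{2} = \left(-5 + P\right)^{2}$)
$K{\left(m,O \right)} = 100 - O$ ($K{\left(m,O \right)} = \left(-5 - 5\right)^{2} - O = \left(-10\right)^{2} - O = 100 - O$)
$437 + K{\left(19,-4 \right)} \left(-369\right) = 437 + \left(100 - -4\right) \left(-369\right) = 437 + \left(100 + 4\right) \left(-369\right) = 437 + 104 \left(-369\right) = 437 - 38376 = -37939$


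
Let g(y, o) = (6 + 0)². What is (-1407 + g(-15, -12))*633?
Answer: -867843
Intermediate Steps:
g(y, o) = 36 (g(y, o) = 6² = 36)
(-1407 + g(-15, -12))*633 = (-1407 + 36)*633 = -1371*633 = -867843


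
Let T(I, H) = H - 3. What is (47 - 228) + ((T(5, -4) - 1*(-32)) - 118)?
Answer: -274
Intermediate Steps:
T(I, H) = -3 + H
(47 - 228) + ((T(5, -4) - 1*(-32)) - 118) = (47 - 228) + (((-3 - 4) - 1*(-32)) - 118) = -181 + ((-7 + 32) - 118) = -181 + (25 - 118) = -181 - 93 = -274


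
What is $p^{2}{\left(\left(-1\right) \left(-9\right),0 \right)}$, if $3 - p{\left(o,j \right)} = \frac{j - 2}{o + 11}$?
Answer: $\frac{961}{100} \approx 9.61$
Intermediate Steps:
$p{\left(o,j \right)} = 3 - \frac{-2 + j}{11 + o}$ ($p{\left(o,j \right)} = 3 - \frac{j - 2}{o + 11} = 3 - \frac{-2 + j}{11 + o}$)
$p^{2}{\left(\left(-1\right) \left(-9\right),0 \right)} = \left(\frac{35 - 0 + 3 \left(\left(-1\right) \left(-9\right)\right)}{11 - -9}\right)^{2} = \left(\frac{35 + 0 + 3 \cdot 9}{11 + 9}\right)^{2} = \left(\frac{35 + 0 + 27}{20}\right)^{2} = \left(\frac{1}{20} \cdot 62\right)^{2} = \left(\frac{31}{10}\right)^{2} = \frac{961}{100}$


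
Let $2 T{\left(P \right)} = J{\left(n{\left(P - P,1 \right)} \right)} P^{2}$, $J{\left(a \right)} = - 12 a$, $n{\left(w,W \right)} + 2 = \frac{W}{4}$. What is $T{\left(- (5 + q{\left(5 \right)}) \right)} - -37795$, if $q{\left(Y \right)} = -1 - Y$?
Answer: $\frac{75611}{2} \approx 37806.0$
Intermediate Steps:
$n{\left(w,W \right)} = -2 + \frac{W}{4}$
$T{\left(P \right)} = \frac{21 P^{2}}{2}$ ($T{\left(P \right)} = \frac{- 12 \left(-2 + \frac{1}{4} \cdot 1\right) P^{2}}{2} = \frac{- 12 \left(-2 + \frac{1}{4}\right) P^{2}}{2} = \frac{\left(-12\right) \left(- \frac{7}{4}\right) P^{2}}{2} = \frac{21 P^{2}}{2}$)
$T{\left(- (5 + q{\left(5 \right)}) \right)} - -37795 = \frac{21 \left(- (5 - 6)\right)^{2}}{2} - -37795 = \frac{21 \left(- (5 - 6)\right)^{2}}{2} + 37795 = \frac{21 \left(\left(-1\right) \left(-1\right)\right)^{2}}{2} + 37795 = \frac{21 \cdot 1^{2}}{2} + 37795 = \frac{21}{2} \cdot 1 + 37795 = \frac{21}{2} + 37795 = \frac{75611}{2}$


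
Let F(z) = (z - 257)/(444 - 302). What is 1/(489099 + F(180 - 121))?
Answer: 71/34725930 ≈ 2.0446e-6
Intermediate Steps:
F(z) = -257/142 + z/142 (F(z) = (-257 + z)/142 = (-257 + z)*(1/142) = -257/142 + z/142)
1/(489099 + F(180 - 121)) = 1/(489099 + (-257/142 + (180 - 121)/142)) = 1/(489099 + (-257/142 + (1/142)*59)) = 1/(489099 + (-257/142 + 59/142)) = 1/(489099 - 99/71) = 1/(34725930/71) = 71/34725930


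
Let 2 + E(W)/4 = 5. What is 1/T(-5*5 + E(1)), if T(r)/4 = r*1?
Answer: -1/52 ≈ -0.019231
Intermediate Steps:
E(W) = 12 (E(W) = -8 + 4*5 = -8 + 20 = 12)
T(r) = 4*r (T(r) = 4*(r*1) = 4*r)
1/T(-5*5 + E(1)) = 1/(4*(-5*5 + 12)) = 1/(4*(-25 + 12)) = 1/(4*(-13)) = 1/(-52) = -1/52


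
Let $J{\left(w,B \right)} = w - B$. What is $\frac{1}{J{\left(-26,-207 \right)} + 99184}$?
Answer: $\frac{1}{99365} \approx 1.0064 \cdot 10^{-5}$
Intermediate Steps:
$\frac{1}{J{\left(-26,-207 \right)} + 99184} = \frac{1}{\left(-26 - -207\right) + 99184} = \frac{1}{\left(-26 + 207\right) + 99184} = \frac{1}{181 + 99184} = \frac{1}{99365}$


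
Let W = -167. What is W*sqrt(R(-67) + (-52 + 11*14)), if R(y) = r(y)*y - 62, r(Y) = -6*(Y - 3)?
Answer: -1670*I*sqrt(281) ≈ -27994.0*I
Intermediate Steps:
r(Y) = 18 - 6*Y (r(Y) = -6*(-3 + Y) = 18 - 6*Y)
R(y) = -62 + y*(18 - 6*y) (R(y) = (18 - 6*y)*y - 62 = y*(18 - 6*y) - 62 = -62 + y*(18 - 6*y))
W*sqrt(R(-67) + (-52 + 11*14)) = -167*sqrt((-62 - 6*(-67)**2 + 18*(-67)) + (-52 + 11*14)) = -167*sqrt((-62 - 6*4489 - 1206) + (-52 + 154)) = -167*sqrt((-62 - 26934 - 1206) + 102) = -167*sqrt(-28202 + 102) = -1670*I*sqrt(281)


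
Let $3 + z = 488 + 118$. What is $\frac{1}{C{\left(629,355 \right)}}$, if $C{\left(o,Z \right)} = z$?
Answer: $\frac{1}{603} \approx 0.0016584$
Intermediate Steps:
$z = 603$ ($z = -3 + \left(488 + 118\right) = -3 + 606 = 603$)
$C{\left(o,Z \right)} = 603$
$\frac{1}{C{\left(629,355 \right)}} = \frac{1}{603}$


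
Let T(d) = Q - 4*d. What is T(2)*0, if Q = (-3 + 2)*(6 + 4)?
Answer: 0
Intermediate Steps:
Q = -10 (Q = -1*10 = -10)
T(d) = -10 - 4*d
T(2)*0 = (-10 - 4*2)*0 = (-10 - 8)*0 = -18*0 = 0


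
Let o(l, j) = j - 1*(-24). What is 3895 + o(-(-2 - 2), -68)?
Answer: 3851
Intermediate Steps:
o(l, j) = 24 + j (o(l, j) = j + 24 = 24 + j)
3895 + o(-(-2 - 2), -68) = 3895 + (24 - 68) = 3895 - 44 = 3851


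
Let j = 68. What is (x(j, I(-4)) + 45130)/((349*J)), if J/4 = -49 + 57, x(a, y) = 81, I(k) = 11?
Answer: 45211/11168 ≈ 4.0483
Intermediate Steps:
J = 32 (J = 4*(-49 + 57) = 4*8 = 32)
(x(j, I(-4)) + 45130)/((349*J)) = (81 + 45130)/((349*32)) = 45211/11168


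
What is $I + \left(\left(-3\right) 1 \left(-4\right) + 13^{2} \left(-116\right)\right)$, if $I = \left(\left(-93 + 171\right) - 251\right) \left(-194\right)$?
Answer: $13970$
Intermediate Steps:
$I = 33562$ ($I = \left(78 - 251\right) \left(-194\right) = \left(-173\right) \left(-194\right) = 33562$)
$I + \left(\left(-3\right) 1 \left(-4\right) + 13^{2} \left(-116\right)\right) = 33562 + \left(\left(-3\right) 1 \left(-4\right) + 13^{2} \left(-116\right)\right) = 33562 + \left(\left(-3\right) \left(-4\right) + 169 \left(-116\right)\right) = 33562 + \left(12 - 19604\right) = 33562 - 19592 = 13970$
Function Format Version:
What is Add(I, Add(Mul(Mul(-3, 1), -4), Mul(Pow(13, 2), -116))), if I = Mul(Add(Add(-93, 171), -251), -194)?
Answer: 13970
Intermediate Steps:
I = 33562 (I = Mul(Add(78, -251), -194) = Mul(-173, -194) = 33562)
Add(I, Add(Mul(Mul(-3, 1), -4), Mul(Pow(13, 2), -116))) = Add(33562, Add(Mul(Mul(-3, 1), -4), Mul(Pow(13, 2), -116))) = Add(33562, Add(Mul(-3, -4), Mul(169, -116))) = Add(33562, Add(12, -19604)) = Add(33562, -19592) = 13970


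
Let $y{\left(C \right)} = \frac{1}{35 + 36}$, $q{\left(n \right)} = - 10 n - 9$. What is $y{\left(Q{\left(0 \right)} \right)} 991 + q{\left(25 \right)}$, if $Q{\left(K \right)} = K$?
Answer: $- \frac{17398}{71} \approx -245.04$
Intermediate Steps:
$q{\left(n \right)} = -9 - 10 n$
$y{\left(C \right)} = \frac{1}{71}$
$y{\left(Q{\left(0 \right)} \right)} 991 + q{\left(25 \right)} = \frac{1}{71} \cdot 991 - 259 = \frac{991}{71} - 259 = - \frac{17398}{71}$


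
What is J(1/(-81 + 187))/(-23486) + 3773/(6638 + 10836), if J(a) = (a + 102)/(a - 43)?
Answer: 100999230002/467541779187 ≈ 0.21602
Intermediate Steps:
J(a) = (102 + a)/(-43 + a)
J(1/(-81 + 187))/(-23486) + 3773/(6638 + 10836) = ((102 + 1/(-81 + 187))/(-43 + 1/(-81 + 187)))/(-23486) + 3773/(6638 + 10836) = ((102 + 1/106)/(-43 + 1/106))*(-1/23486) + 3773/17474 = ((102 + 1/106)/(-43 + 1/106))*(-1/23486) + 3773*(1/17474) = ((10813/106)/(-4557/106))*(-1/23486) + 3773/17474 = -106/4557*10813/106*(-1/23486) + 3773/17474 = -10813/4557*(-1/23486) + 3773/17474 = 10813/107025702 + 3773/17474 = 100999230002/467541779187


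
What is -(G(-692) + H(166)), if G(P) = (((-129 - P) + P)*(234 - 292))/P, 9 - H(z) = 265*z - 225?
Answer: 15143317/346 ≈ 43767.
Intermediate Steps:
H(z) = 234 - 265*z (H(z) = 9 - (265*z - 225) = 9 - (-225 + 265*z) = 9 + (225 - 265*z) = 234 - 265*z)
G(P) = 7482/P (G(P) = (-129*(-58))/P = 7482/P)
-(G(-692) + H(166)) = -(7482/(-692) + (234 - 265*166)) = -(7482*(-1/692) + (234 - 43990)) = -(-3741/346 - 43756) = -1*(-15143317/346) = 15143317/346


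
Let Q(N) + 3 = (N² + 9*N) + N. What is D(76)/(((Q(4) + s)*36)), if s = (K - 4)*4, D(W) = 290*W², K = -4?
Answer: 418760/189 ≈ 2215.7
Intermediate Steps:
Q(N) = -3 + N² + 10*N (Q(N) = -3 + ((N² + 9*N) + N) = -3 + (N² + 10*N) = -3 + N² + 10*N)
s = -32 (s = (-4 - 4)*4 = -8*4 = -32)
D(76)/(((Q(4) + s)*36)) = (290*76²)/((((-3 + 4² + 10*4) - 32)*36)) = (290*5776)/((((-3 + 16 + 40) - 32)*36)) = 1675040/(((53 - 32)*36)) = 1675040/((21*36)) = 1675040/756 = 1675040*(1/756) = 418760/189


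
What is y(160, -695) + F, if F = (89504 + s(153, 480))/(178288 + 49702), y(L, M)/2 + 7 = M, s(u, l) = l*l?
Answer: -159889028/113995 ≈ -1402.6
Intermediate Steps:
s(u, l) = l**2
y(L, M) = -14 + 2*M
F = 159952/113995 (F = (89504 + 480**2)/(178288 + 49702) = (89504 + 230400)/227990 = 319904*(1/227990) = 159952/113995 ≈ 1.4031)
y(160, -695) + F = (-14 + 2*(-695)) + 159952/113995 = (-14 - 1390) + 159952/113995 = -1404 + 159952/113995 = -159889028/113995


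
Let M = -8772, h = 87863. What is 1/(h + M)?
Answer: 1/79091 ≈ 1.2644e-5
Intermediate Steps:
1/(h + M) = 1/(87863 - 8772) = 1/79091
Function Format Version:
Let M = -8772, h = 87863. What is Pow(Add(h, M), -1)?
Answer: Rational(1, 79091) ≈ 1.2644e-5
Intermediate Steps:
Pow(Add(h, M), -1) = Pow(Add(87863, -8772), -1) = Pow(79091, -1) = Rational(1, 79091)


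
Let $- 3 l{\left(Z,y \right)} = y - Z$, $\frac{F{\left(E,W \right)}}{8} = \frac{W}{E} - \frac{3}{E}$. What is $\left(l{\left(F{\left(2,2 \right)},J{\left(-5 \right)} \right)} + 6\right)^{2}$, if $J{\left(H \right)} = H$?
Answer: $\frac{361}{9} \approx 40.111$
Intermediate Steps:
$F{\left(E,W \right)} = - \frac{24}{E} + \frac{8 W}{E}$ ($F{\left(E,W \right)} = 8 \left(\frac{W}{E} - \frac{3}{E}\right) = 8 \left(- \frac{3}{E} + \frac{W}{E}\right) = - \frac{24}{E} + \frac{8 W}{E}$)
$l{\left(Z,y \right)} = - \frac{y}{3} + \frac{Z}{3}$ ($l{\left(Z,y \right)} = - \frac{y - Z}{3} = - \frac{y}{3} + \frac{Z}{3}$)
$\left(l{\left(F{\left(2,2 \right)},J{\left(-5 \right)} \right)} + 6\right)^{2} = \left(\left(\left(- \frac{1}{3}\right) \left(-5\right) + \frac{8 \cdot \frac{1}{2} \left(-3 + 2\right)}{3}\right) + 6\right)^{2} = \left(\left(\frac{5}{3} + \frac{8 \cdot \frac{1}{2} \left(-1\right)}{3}\right) + 6\right)^{2} = \left(\left(\frac{5}{3} + \frac{1}{3} \left(-4\right)\right) + 6\right)^{2} = \left(\left(\frac{5}{3} - \frac{4}{3}\right) + 6\right)^{2} = \left(\frac{1}{3} + 6\right)^{2} = \left(\frac{19}{3}\right)^{2} = \frac{361}{9}$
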